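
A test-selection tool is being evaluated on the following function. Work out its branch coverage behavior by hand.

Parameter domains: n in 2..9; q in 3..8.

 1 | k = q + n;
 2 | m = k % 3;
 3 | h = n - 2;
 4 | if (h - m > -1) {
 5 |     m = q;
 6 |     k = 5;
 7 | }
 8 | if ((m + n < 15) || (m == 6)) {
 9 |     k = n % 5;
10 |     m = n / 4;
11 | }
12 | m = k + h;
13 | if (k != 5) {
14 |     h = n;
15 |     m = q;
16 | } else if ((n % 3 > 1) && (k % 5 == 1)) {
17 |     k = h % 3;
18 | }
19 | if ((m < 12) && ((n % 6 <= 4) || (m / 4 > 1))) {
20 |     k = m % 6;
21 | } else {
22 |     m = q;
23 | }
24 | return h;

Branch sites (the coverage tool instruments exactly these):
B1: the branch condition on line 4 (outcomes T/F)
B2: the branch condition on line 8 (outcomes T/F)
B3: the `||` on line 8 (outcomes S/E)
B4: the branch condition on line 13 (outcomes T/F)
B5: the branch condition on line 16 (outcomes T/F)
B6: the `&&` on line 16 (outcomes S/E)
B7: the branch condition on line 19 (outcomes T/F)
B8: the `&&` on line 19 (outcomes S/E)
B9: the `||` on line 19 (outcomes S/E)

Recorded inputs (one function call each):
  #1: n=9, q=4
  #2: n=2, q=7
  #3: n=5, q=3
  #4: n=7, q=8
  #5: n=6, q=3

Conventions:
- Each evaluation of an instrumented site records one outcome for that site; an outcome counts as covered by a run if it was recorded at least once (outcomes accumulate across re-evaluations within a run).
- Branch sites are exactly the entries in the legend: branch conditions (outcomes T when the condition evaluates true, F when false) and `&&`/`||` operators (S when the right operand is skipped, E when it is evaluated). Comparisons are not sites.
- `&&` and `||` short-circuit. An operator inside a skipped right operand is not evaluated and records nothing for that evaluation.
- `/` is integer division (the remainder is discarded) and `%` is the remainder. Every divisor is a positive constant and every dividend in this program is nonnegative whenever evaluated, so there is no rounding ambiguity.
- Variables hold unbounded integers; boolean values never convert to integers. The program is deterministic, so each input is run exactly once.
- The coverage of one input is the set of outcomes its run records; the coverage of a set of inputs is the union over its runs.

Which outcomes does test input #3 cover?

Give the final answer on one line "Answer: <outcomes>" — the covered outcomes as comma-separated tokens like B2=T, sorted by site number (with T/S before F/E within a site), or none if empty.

Event log for input #3 (n=5, q=3):
  B1->T, B3->S, B2->T, B4->T, B8->E, B9->E, B7->F
distinct outcomes covered: B1=T, B2=T, B3=S, B4=T, B7=F, B8=E, B9=E

Answer: B1=T, B2=T, B3=S, B4=T, B7=F, B8=E, B9=E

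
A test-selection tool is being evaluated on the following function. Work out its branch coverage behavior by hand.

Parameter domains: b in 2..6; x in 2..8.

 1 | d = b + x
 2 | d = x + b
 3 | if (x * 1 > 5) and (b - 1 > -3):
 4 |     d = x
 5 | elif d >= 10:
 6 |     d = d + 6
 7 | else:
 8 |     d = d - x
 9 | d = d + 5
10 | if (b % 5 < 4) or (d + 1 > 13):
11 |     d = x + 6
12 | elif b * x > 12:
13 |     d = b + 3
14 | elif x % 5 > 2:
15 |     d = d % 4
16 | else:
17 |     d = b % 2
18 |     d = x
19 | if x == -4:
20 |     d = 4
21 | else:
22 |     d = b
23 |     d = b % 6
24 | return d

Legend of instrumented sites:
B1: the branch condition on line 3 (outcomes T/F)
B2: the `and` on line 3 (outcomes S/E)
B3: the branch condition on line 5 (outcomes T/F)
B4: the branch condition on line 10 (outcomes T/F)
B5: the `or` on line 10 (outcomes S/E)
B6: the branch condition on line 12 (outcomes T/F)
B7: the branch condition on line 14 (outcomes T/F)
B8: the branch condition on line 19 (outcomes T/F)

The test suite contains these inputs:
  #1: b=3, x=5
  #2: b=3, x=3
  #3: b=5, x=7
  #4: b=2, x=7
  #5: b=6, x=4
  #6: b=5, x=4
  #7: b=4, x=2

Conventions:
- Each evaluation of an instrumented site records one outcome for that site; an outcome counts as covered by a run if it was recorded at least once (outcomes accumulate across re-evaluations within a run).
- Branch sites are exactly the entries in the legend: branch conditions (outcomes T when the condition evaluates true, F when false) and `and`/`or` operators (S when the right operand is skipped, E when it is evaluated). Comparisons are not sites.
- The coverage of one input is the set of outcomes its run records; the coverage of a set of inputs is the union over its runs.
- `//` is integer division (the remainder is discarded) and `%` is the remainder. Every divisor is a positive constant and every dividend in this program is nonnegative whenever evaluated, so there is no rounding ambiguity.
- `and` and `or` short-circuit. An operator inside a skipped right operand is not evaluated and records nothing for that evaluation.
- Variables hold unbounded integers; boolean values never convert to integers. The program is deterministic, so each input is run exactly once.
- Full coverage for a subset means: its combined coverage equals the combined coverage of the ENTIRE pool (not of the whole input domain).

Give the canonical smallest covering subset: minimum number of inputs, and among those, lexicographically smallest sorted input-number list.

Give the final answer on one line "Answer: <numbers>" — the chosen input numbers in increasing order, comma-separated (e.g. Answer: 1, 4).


run #1 (b=3, x=5) runs B2->S, B1->F, B3->F, B5->S, B4->T, B8->F; records B1=F, B2=S, B3=F, B4=T, B5=S, B8=F
run #2 (b=3, x=3) runs B2->S, B1->F, B3->F, B5->S, B4->T, B8->F; records B1=F, B2=S, B3=F, B4=T, B5=S, B8=F
run #3 (b=5, x=7) runs B2->E, B1->T, B5->S, B4->T, B8->F; records B1=T, B2=E, B4=T, B5=S, B8=F
run #4 (b=2, x=7) runs B2->E, B1->T, B5->S, B4->T, B8->F; records B1=T, B2=E, B4=T, B5=S, B8=F
run #5 (b=6, x=4) runs B2->S, B1->F, B3->T, B5->S, B4->T, B8->F; records B1=F, B2=S, B3=T, B4=T, B5=S, B8=F
run #6 (b=5, x=4) runs B2->S, B1->F, B3->F, B5->S, B4->T, B8->F; records B1=F, B2=S, B3=F, B4=T, B5=S, B8=F
run #7 (b=4, x=2) runs B2->S, B1->F, B3->F, B5->E, B4->F, B6->F, B7->F, B8->F; records B1=F, B2=S, B3=F, B4=F, B5=E, B6=F, B7=F, B8=F
pool-wide coverage (13 outcomes): B1=T, B1=F, B2=S, B2=E, B3=T, B3=F, B4=T, B4=F, B5=S, B5=E, B6=F, B7=F, B8=F
every size-1 subset falls short of the 13 outcomes (best: 8/13)
every size-2 subset falls short of the 13 outcomes (best: 12/13)
the canonical winner is {3, 5, 7}: size 3, full 13-outcome coverage, earliest index list among size-3 covers
Answer: 3, 5, 7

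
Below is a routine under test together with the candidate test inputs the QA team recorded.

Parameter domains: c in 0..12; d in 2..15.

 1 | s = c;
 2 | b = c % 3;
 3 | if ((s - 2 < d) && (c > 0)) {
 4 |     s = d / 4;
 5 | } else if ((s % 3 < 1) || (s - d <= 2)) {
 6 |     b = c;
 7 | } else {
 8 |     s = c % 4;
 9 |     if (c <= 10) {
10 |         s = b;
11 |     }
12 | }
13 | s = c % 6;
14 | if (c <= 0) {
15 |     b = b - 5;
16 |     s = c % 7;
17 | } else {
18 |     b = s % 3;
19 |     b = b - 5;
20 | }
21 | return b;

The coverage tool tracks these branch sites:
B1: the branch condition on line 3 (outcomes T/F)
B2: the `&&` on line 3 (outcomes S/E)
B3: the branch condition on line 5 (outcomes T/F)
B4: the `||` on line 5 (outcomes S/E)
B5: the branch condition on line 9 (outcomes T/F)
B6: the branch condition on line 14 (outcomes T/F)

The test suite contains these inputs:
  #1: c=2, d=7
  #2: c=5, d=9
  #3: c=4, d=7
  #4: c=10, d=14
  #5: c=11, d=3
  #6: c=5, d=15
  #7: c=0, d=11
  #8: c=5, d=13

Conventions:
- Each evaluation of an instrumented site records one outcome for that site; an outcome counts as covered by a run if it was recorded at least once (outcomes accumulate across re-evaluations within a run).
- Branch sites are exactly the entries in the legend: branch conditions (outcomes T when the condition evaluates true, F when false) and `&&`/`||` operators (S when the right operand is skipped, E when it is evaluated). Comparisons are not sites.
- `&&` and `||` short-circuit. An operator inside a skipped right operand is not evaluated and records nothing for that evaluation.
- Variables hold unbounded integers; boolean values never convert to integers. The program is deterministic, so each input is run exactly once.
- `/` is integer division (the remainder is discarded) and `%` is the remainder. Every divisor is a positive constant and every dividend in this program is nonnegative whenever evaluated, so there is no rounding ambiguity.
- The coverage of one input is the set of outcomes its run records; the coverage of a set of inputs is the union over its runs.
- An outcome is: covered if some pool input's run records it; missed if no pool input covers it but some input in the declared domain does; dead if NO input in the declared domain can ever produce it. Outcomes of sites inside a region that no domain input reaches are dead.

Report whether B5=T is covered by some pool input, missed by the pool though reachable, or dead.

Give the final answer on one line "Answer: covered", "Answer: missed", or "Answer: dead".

no pool input records B5=T
but domain input (c=5, d=2) does record it -> reachable, so missed

Answer: missed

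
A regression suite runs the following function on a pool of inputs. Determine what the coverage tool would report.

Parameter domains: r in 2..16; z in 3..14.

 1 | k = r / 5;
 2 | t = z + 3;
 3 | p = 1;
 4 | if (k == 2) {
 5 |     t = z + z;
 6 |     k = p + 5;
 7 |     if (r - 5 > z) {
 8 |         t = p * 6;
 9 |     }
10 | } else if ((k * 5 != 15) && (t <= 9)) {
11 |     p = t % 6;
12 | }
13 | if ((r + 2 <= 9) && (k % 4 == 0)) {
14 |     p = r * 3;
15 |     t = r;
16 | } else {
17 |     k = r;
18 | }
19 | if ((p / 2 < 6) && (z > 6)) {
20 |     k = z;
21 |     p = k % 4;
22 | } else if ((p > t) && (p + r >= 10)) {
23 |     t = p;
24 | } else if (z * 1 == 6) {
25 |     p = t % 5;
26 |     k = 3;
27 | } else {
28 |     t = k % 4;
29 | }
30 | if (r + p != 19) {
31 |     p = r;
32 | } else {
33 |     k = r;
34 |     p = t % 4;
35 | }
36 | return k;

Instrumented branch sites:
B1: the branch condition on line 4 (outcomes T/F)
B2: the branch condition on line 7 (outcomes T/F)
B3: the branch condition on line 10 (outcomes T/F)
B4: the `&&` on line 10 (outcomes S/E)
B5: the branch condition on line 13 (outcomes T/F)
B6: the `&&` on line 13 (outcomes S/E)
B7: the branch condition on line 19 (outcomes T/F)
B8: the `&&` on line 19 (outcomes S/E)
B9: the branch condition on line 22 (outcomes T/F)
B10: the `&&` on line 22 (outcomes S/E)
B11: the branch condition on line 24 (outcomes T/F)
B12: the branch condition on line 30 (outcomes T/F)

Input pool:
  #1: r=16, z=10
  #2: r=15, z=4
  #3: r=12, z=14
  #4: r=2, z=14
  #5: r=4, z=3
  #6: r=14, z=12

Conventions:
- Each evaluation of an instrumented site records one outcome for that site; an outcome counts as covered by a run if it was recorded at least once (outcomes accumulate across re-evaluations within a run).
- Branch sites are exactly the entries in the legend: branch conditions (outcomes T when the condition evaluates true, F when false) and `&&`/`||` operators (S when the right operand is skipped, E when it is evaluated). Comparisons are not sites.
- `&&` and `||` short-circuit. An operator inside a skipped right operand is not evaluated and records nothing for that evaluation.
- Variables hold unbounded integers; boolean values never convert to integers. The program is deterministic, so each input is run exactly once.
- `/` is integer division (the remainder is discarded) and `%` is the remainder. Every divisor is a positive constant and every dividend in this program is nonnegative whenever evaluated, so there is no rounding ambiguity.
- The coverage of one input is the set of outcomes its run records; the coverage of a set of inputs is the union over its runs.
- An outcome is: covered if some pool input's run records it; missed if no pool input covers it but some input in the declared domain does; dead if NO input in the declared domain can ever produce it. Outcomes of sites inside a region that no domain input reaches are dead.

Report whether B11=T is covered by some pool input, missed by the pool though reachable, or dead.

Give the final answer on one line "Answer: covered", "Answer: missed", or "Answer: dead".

no pool input records B11=T
but domain input (r=2, z=6) does record it -> reachable, so missed

Answer: missed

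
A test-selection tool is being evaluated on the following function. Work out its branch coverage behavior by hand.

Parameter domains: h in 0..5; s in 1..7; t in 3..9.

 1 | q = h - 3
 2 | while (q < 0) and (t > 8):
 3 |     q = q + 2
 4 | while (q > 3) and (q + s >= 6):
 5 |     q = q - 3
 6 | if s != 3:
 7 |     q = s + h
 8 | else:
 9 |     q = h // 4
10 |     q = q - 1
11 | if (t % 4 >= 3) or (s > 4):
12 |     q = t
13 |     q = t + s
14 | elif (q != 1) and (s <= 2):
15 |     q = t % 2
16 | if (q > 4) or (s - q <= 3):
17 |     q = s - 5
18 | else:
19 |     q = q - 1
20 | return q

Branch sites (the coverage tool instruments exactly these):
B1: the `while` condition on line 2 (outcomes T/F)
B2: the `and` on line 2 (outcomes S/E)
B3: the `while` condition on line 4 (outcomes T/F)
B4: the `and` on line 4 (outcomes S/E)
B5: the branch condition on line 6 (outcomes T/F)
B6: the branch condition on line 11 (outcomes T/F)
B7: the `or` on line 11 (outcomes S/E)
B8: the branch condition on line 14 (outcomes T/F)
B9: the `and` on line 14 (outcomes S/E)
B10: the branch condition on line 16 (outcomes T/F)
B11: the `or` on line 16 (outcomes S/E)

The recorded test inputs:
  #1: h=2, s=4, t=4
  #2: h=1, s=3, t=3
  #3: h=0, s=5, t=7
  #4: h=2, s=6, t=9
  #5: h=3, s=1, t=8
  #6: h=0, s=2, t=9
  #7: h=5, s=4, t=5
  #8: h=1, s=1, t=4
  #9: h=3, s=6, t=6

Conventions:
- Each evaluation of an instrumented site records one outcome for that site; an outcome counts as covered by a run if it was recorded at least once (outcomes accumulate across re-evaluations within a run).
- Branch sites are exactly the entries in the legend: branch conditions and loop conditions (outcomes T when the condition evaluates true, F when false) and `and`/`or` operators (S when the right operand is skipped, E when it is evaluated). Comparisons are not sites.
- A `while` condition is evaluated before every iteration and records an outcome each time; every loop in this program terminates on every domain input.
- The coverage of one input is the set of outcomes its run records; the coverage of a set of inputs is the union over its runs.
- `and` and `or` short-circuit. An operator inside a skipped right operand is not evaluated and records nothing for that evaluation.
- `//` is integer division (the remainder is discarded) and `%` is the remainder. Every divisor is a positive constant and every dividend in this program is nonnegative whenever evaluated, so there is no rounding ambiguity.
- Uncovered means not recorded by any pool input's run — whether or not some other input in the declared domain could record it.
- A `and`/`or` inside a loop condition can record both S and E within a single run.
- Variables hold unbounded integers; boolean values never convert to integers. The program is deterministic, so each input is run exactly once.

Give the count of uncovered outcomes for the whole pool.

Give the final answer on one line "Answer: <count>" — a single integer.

run #1 (h=2, s=4, t=4) runs B2->E, B1->F, B4->S, B3->F, B5->T, B7->E, B6->F, B9->E, B8->F, B11->S, B10->T; records B1=F, B2=E, B3=F, B4=S, B5=T, B6=F, B7=E, B8=F, B9=E, B10=T, B11=S
run #2 (h=1, s=3, t=3) runs B2->E, B1->F, B4->S, B3->F, B5->F, B7->S, B6->T, B11->S, B10->T; records B1=F, B2=E, B3=F, B4=S, B5=F, B6=T, B7=S, B10=T, B11=S
run #3 (h=0, s=5, t=7) runs B2->E, B1->F, B4->S, B3->F, B5->T, B7->S, B6->T, B11->S, B10->T; records B1=F, B2=E, B3=F, B4=S, B5=T, B6=T, B7=S, B10=T, B11=S
run #4 (h=2, s=6, t=9) runs B2->E, B1->T, B2->S, B1->F, B4->S, B3->F, B5->T, B7->E, B6->T, B11->S, B10->T; records B1=T, B1=F, B2=S, B2=E, B3=F, B4=S, B5=T, B6=T, B7=E, B10=T, B11=S
run #5 (h=3, s=1, t=8) runs B2->S, B1->F, B4->S, B3->F, B5->T, B7->E, B6->F, B9->E, B8->T, B11->E, B10->T; records B1=F, B2=S, B3=F, B4=S, B5=T, B6=F, B7=E, B8=T, B9=E, B10=T, B11=E
run #6 (h=0, s=2, t=9) runs B2->E, B1->T, B2->E, B1->T, B2->S, B1->F, B4->S, B3->F, B5->T, B7->E, B6->F, B9->E, B8->T, B11->E, ...; records B1=T, B1=F, B2=S, B2=E, B3=F, B4=S, B5=T, B6=F, B7=E, B8=T, B9=E, B10=T, B11=E
run #7 (h=5, s=4, t=5) runs B2->S, B1->F, B4->S, B3->F, B5->T, B7->E, B6->F, B9->E, B8->F, B11->S, B10->T; records B1=F, B2=S, B3=F, B4=S, B5=T, B6=F, B7=E, B8=F, B9=E, B10=T, B11=S
run #8 (h=1, s=1, t=4) runs B2->E, B1->F, B4->S, B3->F, B5->T, B7->E, B6->F, B9->E, B8->T, B11->E, B10->T; records B1=F, B2=E, B3=F, B4=S, B5=T, B6=F, B7=E, B8=T, B9=E, B10=T, B11=E
run #9 (h=3, s=6, t=6) runs B2->S, B1->F, B4->S, B3->F, B5->T, B7->E, B6->T, B11->S, B10->T; records B1=F, B2=S, B3=F, B4=S, B5=T, B6=T, B7=E, B10=T, B11=S
union over the pool: B1=T, B1=F, B2=S, B2=E, B3=F, B4=S, B5=T, B5=F, B6=T, B6=F, B7=S, B7=E, B8=T, B8=F, B9=E, B10=T, B11=S, B11=E
uncovered (4 of 22): B3=T, B4=E, B9=S, B10=F

Answer: 4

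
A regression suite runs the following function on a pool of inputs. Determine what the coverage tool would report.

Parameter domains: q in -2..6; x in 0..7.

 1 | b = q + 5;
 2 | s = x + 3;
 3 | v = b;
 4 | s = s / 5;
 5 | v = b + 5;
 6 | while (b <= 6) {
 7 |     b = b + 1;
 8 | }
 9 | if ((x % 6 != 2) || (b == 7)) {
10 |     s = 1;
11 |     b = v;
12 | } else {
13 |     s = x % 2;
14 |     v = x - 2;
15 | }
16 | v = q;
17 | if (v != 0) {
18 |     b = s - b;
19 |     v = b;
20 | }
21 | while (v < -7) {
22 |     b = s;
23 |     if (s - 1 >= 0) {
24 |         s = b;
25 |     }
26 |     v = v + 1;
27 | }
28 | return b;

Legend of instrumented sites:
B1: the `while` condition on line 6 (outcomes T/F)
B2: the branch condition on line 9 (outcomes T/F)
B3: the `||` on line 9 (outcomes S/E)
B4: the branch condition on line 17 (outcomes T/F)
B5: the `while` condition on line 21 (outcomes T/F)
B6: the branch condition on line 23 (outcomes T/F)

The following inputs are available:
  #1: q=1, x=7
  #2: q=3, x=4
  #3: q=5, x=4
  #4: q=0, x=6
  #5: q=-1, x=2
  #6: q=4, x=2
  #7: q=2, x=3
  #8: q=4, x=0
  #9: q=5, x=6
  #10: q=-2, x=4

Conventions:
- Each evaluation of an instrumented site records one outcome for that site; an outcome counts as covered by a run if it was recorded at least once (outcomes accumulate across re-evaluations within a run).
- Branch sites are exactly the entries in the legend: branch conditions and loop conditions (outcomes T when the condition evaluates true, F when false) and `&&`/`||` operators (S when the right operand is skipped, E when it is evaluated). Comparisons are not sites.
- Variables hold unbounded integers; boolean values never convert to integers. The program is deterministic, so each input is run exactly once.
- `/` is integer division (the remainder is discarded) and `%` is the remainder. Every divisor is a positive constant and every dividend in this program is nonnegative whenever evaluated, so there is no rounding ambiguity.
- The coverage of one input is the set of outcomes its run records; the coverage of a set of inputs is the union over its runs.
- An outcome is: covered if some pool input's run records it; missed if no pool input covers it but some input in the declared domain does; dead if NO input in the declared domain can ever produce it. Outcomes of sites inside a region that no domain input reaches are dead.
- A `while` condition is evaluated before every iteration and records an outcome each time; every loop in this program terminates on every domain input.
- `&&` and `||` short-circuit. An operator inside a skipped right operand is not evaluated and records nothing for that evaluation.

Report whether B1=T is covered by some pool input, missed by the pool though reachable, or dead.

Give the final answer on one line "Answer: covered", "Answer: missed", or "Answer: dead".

B1=T is recorded by pool input(s) 1, 4, 5, 10 -> covered

Answer: covered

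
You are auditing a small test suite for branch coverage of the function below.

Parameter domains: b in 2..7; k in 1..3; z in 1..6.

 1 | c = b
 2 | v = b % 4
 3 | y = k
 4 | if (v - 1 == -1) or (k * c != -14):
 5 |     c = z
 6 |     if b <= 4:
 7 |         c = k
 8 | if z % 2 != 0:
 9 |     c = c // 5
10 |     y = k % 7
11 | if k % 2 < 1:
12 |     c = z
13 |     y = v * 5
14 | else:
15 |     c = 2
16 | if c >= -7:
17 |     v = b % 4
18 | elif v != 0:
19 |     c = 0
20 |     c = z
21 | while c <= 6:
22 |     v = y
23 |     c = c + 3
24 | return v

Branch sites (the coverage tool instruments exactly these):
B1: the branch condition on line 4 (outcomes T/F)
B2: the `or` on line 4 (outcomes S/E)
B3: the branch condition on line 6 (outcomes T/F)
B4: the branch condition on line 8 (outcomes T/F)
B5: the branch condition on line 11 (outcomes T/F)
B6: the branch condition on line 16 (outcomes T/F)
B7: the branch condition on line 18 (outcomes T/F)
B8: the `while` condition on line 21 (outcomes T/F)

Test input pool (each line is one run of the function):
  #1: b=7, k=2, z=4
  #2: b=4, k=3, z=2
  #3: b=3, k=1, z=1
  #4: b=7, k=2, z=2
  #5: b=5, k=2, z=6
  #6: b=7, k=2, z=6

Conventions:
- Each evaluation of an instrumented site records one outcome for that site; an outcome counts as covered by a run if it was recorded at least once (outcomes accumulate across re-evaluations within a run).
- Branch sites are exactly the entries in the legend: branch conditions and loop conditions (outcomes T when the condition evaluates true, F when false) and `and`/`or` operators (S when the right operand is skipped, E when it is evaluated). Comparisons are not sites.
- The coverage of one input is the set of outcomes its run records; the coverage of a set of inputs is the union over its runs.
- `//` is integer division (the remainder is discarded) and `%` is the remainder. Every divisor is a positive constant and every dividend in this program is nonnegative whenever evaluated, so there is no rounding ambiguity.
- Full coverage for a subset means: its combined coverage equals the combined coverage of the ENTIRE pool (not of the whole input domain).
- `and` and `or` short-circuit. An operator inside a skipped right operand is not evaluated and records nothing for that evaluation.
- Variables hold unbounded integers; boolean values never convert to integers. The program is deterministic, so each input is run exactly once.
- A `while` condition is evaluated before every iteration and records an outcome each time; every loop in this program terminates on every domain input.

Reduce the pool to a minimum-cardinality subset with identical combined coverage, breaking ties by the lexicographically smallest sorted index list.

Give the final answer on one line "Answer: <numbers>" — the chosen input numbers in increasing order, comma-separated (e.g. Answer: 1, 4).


#1 (b=7, k=2, z=4) -> B2->E, B1->T, B3->F, B4->F, B5->T, B6->T, B8->T, B8->F; covered: B1=T, B2=E, B3=F, B4=F, B5=T, B6=T, B8=T, B8=F
#2 (b=4, k=3, z=2) -> B2->S, B1->T, B3->T, B4->F, B5->F, B6->T, B8->T, B8->T, B8->F; covered: B1=T, B2=S, B3=T, B4=F, B5=F, B6=T, B8=T, B8=F
#3 (b=3, k=1, z=1) -> B2->E, B1->T, B3->T, B4->T, B5->F, B6->T, B8->T, B8->T, B8->F; covered: B1=T, B2=E, B3=T, B4=T, B5=F, B6=T, B8=T, B8=F
#4 (b=7, k=2, z=2) -> B2->E, B1->T, B3->F, B4->F, B5->T, B6->T, B8->T, B8->T, B8->F; covered: B1=T, B2=E, B3=F, B4=F, B5=T, B6=T, B8=T, B8=F
#5 (b=5, k=2, z=6) -> B2->E, B1->T, B3->F, B4->F, B5->T, B6->T, B8->T, B8->F; covered: B1=T, B2=E, B3=F, B4=F, B5=T, B6=T, B8=T, B8=F
#6 (b=7, k=2, z=6) -> B2->E, B1->T, B3->F, B4->F, B5->T, B6->T, B8->T, B8->F; covered: B1=T, B2=E, B3=F, B4=F, B5=T, B6=T, B8=T, B8=F
together the pool reaches 12 outcomes: B1=T, B2=S, B2=E, B3=T, B3=F, B4=T, B4=F, B5=T, B5=F, B6=T, B8=T, B8=F
checked all size-1 subsets: none covers 12 outcomes (max 8/12)
checked all size-2 subsets: none covers 12 outcomes (max 11/12)
inputs {1, 2, 3} (size 3) cover everything; no size-3 subset with a lexicographically smaller index list covers all 12
Answer: 1, 2, 3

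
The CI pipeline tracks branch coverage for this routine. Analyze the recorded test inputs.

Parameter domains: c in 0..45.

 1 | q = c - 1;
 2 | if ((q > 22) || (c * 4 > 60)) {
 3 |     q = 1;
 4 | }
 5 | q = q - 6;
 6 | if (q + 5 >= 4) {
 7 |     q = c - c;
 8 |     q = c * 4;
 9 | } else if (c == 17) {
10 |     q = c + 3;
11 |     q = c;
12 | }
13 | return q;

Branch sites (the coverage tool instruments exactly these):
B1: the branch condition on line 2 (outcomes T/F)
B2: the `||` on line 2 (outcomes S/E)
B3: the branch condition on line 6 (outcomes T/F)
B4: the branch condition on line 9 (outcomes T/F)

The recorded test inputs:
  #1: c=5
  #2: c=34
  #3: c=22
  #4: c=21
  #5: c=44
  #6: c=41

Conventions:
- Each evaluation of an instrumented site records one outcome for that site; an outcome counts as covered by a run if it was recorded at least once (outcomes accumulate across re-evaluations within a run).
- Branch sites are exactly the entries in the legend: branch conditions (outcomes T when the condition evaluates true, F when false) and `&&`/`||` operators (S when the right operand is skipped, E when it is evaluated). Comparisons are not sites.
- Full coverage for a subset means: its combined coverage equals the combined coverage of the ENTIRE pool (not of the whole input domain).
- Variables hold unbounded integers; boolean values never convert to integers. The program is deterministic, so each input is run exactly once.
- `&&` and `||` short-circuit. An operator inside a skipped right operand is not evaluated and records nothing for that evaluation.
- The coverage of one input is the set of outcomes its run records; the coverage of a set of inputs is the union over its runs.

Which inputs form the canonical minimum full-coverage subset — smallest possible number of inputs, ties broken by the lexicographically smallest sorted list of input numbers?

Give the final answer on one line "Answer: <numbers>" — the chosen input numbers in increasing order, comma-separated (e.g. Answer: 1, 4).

run #1 (c=5) runs B2->E, B1->F, B3->F, B4->F; records B1=F, B2=E, B3=F, B4=F
run #2 (c=34) runs B2->S, B1->T, B3->F, B4->F; records B1=T, B2=S, B3=F, B4=F
run #3 (c=22) runs B2->E, B1->T, B3->F, B4->F; records B1=T, B2=E, B3=F, B4=F
run #4 (c=21) runs B2->E, B1->T, B3->F, B4->F; records B1=T, B2=E, B3=F, B4=F
run #5 (c=44) runs B2->S, B1->T, B3->F, B4->F; records B1=T, B2=S, B3=F, B4=F
run #6 (c=41) runs B2->S, B1->T, B3->F, B4->F; records B1=T, B2=S, B3=F, B4=F
the full pool covers 6 outcomes: B1=T, B1=F, B2=S, B2=E, B3=F, B4=F
checked all size-1 subsets: none covers 6 outcomes (max 4/6)
size 2: inputs {1, 2} cover all 6 outcomes, and no lexicographically smaller subset of this size does

Answer: 1, 2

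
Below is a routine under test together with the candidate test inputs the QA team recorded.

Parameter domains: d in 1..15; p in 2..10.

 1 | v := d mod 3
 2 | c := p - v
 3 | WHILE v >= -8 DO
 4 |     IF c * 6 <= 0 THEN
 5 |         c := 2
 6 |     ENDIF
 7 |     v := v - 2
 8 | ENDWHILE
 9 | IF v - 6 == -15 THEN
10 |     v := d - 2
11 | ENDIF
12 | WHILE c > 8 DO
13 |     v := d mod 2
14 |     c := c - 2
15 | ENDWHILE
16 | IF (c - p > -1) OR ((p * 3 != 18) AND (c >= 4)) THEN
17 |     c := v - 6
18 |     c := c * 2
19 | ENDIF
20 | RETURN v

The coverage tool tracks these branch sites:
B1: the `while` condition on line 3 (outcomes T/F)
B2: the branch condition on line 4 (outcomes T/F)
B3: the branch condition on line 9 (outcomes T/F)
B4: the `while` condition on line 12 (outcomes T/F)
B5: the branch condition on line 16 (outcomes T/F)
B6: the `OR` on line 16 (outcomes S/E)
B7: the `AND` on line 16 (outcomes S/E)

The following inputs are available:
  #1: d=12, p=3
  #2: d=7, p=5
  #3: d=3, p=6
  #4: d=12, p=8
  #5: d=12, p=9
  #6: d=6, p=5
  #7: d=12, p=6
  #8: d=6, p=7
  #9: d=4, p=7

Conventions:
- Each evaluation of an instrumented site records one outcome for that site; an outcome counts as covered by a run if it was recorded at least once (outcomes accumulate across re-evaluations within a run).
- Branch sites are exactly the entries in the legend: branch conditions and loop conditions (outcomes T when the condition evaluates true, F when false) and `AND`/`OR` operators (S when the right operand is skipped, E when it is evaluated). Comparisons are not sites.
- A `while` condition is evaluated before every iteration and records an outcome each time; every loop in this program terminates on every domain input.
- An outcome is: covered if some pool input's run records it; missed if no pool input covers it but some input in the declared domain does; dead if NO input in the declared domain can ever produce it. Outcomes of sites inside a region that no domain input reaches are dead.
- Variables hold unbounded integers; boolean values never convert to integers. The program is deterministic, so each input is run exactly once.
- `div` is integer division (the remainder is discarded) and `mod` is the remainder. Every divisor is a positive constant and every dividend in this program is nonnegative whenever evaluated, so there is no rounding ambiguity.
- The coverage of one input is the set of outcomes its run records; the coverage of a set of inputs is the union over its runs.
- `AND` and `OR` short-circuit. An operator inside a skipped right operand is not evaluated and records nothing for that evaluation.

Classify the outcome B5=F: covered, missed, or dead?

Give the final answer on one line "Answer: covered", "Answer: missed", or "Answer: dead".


no pool input records B5=F
but domain input (d=1, p=2) does record it -> reachable, so missed
Answer: missed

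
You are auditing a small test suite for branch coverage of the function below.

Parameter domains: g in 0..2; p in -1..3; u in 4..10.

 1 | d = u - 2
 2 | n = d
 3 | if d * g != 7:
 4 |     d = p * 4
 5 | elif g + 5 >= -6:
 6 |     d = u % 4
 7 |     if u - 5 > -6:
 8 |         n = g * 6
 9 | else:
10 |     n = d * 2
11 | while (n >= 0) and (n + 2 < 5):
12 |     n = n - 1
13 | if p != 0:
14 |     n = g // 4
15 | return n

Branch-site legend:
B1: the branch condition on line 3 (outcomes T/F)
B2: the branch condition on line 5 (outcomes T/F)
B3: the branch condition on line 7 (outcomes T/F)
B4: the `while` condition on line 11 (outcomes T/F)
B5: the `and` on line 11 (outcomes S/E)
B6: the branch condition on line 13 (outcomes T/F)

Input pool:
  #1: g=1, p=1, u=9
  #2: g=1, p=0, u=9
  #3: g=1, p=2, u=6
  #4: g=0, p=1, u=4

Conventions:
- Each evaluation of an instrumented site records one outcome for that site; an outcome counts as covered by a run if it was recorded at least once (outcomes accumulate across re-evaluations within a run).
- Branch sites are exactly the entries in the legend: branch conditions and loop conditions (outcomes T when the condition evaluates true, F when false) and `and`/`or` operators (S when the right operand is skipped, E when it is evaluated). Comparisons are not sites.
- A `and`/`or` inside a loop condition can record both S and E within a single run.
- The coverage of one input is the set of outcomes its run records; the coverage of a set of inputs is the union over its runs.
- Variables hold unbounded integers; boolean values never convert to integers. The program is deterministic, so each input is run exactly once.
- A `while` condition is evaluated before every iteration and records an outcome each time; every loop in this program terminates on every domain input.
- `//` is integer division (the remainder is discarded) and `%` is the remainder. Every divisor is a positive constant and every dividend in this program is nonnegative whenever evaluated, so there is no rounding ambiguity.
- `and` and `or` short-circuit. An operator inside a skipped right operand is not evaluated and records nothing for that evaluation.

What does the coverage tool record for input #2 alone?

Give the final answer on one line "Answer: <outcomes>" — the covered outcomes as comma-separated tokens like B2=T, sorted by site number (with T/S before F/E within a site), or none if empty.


Tracing the run of input #2 (g=1, p=0, u=9):
  B1->F, B2->T, B3->T, B5->E, B4->F, B6->F
collecting distinct outcomes: B1=F, B2=T, B3=T, B4=F, B5=E, B6=F
Answer: B1=F, B2=T, B3=T, B4=F, B5=E, B6=F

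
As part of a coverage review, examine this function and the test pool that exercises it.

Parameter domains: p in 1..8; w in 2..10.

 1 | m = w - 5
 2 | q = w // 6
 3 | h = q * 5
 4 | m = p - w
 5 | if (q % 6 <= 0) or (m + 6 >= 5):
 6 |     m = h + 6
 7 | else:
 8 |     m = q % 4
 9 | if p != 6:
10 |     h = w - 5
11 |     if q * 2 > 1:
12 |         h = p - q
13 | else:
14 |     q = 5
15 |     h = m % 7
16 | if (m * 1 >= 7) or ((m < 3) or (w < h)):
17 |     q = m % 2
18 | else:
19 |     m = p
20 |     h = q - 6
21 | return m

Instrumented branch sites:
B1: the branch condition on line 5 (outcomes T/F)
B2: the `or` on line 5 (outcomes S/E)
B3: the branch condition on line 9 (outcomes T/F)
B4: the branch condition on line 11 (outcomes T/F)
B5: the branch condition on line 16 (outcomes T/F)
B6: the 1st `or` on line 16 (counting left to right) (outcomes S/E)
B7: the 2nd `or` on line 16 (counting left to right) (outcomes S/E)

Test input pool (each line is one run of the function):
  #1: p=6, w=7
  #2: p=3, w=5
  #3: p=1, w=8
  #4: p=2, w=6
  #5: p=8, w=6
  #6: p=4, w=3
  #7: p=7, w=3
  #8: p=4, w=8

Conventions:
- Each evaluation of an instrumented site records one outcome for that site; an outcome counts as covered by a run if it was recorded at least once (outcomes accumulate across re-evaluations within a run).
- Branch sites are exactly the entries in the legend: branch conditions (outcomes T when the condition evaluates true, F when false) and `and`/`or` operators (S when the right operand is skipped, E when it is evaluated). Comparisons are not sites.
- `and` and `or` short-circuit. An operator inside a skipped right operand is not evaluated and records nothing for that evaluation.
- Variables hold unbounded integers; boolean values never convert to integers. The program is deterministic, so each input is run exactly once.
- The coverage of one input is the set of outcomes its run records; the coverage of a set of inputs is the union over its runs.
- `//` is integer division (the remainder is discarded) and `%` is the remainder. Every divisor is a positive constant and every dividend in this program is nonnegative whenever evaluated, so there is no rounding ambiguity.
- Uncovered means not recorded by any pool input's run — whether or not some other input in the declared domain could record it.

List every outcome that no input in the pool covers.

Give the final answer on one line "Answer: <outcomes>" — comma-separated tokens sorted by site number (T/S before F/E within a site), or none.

test 1 (p=6, w=7) fires B2->E, B1->T, B3->F, B6->S, B5->T; hits B1=T, B2=E, B3=F, B5=T, B6=S
test 2 (p=3, w=5) fires B2->S, B1->T, B3->T, B4->F, B6->E, B7->E, B5->F; hits B1=T, B2=S, B3=T, B4=F, B5=F, B6=E, B7=E
test 3 (p=1, w=8) fires B2->E, B1->F, B3->T, B4->T, B6->E, B7->S, B5->T; hits B1=F, B2=E, B3=T, B4=T, B5=T, B6=E, B7=S
test 4 (p=2, w=6) fires B2->E, B1->F, B3->T, B4->T, B6->E, B7->S, B5->T; hits B1=F, B2=E, B3=T, B4=T, B5=T, B6=E, B7=S
test 5 (p=8, w=6) fires B2->E, B1->T, B3->T, B4->T, B6->S, B5->T; hits B1=T, B2=E, B3=T, B4=T, B5=T, B6=S
test 6 (p=4, w=3) fires B2->S, B1->T, B3->T, B4->F, B6->E, B7->E, B5->F; hits B1=T, B2=S, B3=T, B4=F, B5=F, B6=E, B7=E
test 7 (p=7, w=3) fires B2->S, B1->T, B3->T, B4->F, B6->E, B7->E, B5->F; hits B1=T, B2=S, B3=T, B4=F, B5=F, B6=E, B7=E
test 8 (p=4, w=8) fires B2->E, B1->F, B3->T, B4->T, B6->E, B7->S, B5->T; hits B1=F, B2=E, B3=T, B4=T, B5=T, B6=E, B7=S
union over the pool: B1=T, B1=F, B2=S, B2=E, B3=T, B3=F, B4=T, B4=F, B5=T, B5=F, B6=S, B6=E, B7=S, B7=E
uncovered (0 of 14): none

Answer: none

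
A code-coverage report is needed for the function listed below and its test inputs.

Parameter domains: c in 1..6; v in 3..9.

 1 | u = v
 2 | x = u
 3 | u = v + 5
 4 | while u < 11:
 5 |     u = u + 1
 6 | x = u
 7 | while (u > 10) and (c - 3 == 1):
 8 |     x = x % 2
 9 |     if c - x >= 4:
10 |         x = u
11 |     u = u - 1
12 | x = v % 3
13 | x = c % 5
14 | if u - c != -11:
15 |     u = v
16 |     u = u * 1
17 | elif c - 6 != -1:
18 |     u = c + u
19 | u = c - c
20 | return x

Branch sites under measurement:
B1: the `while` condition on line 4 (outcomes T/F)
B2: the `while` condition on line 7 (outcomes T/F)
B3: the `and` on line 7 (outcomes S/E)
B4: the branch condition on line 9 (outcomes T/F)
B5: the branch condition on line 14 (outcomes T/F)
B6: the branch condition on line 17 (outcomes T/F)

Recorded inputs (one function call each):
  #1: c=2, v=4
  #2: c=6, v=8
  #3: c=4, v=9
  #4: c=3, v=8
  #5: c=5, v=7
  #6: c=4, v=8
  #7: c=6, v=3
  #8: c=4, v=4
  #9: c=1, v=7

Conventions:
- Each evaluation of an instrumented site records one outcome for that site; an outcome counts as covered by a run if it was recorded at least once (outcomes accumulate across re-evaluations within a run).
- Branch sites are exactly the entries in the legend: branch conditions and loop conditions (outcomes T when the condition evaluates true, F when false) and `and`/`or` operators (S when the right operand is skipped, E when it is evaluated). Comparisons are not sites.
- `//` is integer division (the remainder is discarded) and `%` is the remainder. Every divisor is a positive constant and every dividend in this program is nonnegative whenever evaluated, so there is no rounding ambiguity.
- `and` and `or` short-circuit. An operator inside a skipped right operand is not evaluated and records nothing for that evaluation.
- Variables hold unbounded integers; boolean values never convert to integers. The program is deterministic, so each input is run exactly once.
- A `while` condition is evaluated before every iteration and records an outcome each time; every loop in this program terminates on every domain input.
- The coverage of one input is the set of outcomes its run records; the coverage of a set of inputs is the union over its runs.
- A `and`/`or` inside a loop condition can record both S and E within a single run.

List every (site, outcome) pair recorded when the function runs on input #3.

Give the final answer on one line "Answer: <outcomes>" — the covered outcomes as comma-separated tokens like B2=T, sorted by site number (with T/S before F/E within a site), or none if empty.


Running input #3 (c=4, v=9), event by event:
  B1->F, B3->E, B2->T, B4->T, B3->E, B2->T, B4->T, B3->E, B2->T, B4->F
  B3->E, B2->T, B4->F, B3->S, B2->F, B5->T
deduplicating events, the covered set is: B1=F, B2=T, B2=F, B3=S, B3=E, B4=T, B4=F, B5=T
Answer: B1=F, B2=T, B2=F, B3=S, B3=E, B4=T, B4=F, B5=T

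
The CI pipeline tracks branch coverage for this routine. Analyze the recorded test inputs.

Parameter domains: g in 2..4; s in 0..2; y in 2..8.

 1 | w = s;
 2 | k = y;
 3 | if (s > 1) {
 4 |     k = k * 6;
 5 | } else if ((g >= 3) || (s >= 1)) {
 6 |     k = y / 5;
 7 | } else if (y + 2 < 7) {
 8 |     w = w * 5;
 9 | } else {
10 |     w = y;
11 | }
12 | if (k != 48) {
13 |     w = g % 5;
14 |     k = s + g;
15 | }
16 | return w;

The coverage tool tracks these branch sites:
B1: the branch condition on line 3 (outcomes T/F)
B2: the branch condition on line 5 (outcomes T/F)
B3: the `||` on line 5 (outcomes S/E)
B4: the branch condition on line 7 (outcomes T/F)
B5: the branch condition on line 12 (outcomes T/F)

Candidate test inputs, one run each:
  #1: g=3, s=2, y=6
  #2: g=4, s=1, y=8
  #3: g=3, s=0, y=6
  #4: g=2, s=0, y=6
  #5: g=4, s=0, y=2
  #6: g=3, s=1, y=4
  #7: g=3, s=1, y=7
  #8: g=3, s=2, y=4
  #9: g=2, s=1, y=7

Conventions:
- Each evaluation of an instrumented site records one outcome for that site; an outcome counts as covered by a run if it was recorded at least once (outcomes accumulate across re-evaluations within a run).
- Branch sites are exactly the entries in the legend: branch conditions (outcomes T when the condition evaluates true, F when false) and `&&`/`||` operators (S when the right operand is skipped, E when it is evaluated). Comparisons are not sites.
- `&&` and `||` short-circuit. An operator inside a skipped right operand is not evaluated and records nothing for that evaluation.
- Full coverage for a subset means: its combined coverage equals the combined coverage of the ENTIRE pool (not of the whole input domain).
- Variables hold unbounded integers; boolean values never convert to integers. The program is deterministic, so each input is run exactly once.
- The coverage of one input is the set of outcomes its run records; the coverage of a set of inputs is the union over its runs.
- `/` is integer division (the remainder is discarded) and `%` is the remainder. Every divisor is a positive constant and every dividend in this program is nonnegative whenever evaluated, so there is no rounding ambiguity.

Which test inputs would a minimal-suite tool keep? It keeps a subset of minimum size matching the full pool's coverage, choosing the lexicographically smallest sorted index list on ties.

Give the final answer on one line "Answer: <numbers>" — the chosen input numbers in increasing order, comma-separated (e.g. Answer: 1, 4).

input #1, g=3, s=2, y=6: events B1->T, B5->T; outcomes B1=T, B5=T
input #2, g=4, s=1, y=8: events B1->F, B3->S, B2->T, B5->T; outcomes B1=F, B2=T, B3=S, B5=T
input #3, g=3, s=0, y=6: events B1->F, B3->S, B2->T, B5->T; outcomes B1=F, B2=T, B3=S, B5=T
input #4, g=2, s=0, y=6: events B1->F, B3->E, B2->F, B4->F, B5->T; outcomes B1=F, B2=F, B3=E, B4=F, B5=T
input #5, g=4, s=0, y=2: events B1->F, B3->S, B2->T, B5->T; outcomes B1=F, B2=T, B3=S, B5=T
input #6, g=3, s=1, y=4: events B1->F, B3->S, B2->T, B5->T; outcomes B1=F, B2=T, B3=S, B5=T
input #7, g=3, s=1, y=7: events B1->F, B3->S, B2->T, B5->T; outcomes B1=F, B2=T, B3=S, B5=T
input #8, g=3, s=2, y=4: events B1->T, B5->T; outcomes B1=T, B5=T
input #9, g=2, s=1, y=7: events B1->F, B3->E, B2->T, B5->T; outcomes B1=F, B2=T, B3=E, B5=T
the full pool covers 8 outcomes: B1=T, B1=F, B2=T, B2=F, B3=S, B3=E, B4=F, B5=T
no size-1 subset reaches all 8 outcomes (best union: 5/8)
no size-2 subset reaches all 8 outcomes (best union: 7/8)
at size 3, {1, 2, 4} reaches all 8 outcomes; every lexicographically earlier size-3 subset fails

Answer: 1, 2, 4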